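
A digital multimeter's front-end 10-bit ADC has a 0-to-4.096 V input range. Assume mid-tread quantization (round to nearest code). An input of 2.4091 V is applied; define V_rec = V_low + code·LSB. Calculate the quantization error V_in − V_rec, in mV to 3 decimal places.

One LSB is 4.096 V / 1024 = 4.000 mV.
(2.4091 − 0)/0.004 = 602.2750; round gives code 602.
Reconstructed: 2.408 V.
Error = 2.4091 − 2.408 = 0.0011 V = 1.100 mV.

1.100 mV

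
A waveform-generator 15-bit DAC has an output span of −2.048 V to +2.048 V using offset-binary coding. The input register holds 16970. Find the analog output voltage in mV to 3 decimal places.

73.250 mV

LSB = 4.096 V / 2^15 = 125.00 µV.
V_out = (−2.048) + 16970 × 0.000125 V = 0.07325 V.
= 73.250 mV.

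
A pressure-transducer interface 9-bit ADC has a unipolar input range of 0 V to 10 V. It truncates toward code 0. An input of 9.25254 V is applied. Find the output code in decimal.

code 473

Full-scale span = 10 V; LSB = 10/2^9 = 19.531 mV.
(V_in − V_low)/LSB = (9.25254 − 0) / 0.0195312 = 473.730.
⌊·⌋(473.730) = 473.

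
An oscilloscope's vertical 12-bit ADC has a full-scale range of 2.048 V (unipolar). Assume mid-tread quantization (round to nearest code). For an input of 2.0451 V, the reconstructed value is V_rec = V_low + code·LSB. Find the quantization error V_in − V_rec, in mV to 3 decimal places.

0.100 mV

LSB = 2.048/2^12 = 0.500 mV.
Scaled input = 4090.2000 LSBs, so code = 4090.
Code 4090 maps back to 0 + 4090×0.0005 V = 2.045 V.
Error = 2.0451 − 2.045 = 0.0001 V = 0.100 mV.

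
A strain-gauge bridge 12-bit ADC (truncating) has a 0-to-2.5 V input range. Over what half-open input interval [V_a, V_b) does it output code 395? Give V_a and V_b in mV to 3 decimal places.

[241.089 mV, 241.699 mV)

LSB = 2.5/2^12 = 0.610 mV.
V_a = V_low + 395·LSB = 0.241089 V; V_b = V_low + 396·LSB = 0.241699 V.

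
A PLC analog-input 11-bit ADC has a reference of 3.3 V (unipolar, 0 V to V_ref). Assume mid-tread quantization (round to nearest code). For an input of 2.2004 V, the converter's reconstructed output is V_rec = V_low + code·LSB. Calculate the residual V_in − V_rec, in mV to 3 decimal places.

-0.674 mV

One LSB is 3.3 V / 2048 = 1.611 mV.
Scaled input = 1365.5816 LSBs, so code = 1366.
Reconstructed: 2.2010742 V.
V_in − V_rec = -0.000674219 V = -0.674 mV.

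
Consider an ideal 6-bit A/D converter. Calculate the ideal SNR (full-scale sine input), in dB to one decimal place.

37.9 dB

SNR ≈ 6.02·N + 1.76 dB = 6.02·6 + 1.76 = 37.88 dB.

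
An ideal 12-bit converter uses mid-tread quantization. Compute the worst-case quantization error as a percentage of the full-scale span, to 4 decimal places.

0.0122 %

Rounding → worst-case error = ½ LSB = V_FS/2^13, so 100/8192 = 0.012207 % of full scale.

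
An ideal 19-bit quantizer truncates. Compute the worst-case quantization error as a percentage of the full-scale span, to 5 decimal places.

Truncating → worst-case error = 1 LSB = V_FS/2^19, so 100/524288 = 0.000190735 % of full scale.

0.00019 %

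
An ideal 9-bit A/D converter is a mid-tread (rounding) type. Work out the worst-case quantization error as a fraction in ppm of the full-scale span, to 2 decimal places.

976.56 ppm

Rounding → worst-case error = ½ LSB = V_FS/2^10, so 1e+06/1024 = 976.562 ppm of full scale.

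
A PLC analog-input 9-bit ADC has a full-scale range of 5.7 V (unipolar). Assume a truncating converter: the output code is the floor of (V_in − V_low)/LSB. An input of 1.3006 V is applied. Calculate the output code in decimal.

code 116

LSB = 5.7 V / 512 = 11.133 mV.
(V_in − V_low)/LSB = (1.3006 − 0) / 0.0111328 = 116.826.
Floor → code 116.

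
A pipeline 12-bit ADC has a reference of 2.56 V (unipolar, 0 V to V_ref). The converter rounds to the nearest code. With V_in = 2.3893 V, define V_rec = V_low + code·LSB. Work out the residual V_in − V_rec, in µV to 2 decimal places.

-75.00 µV

Step size: 2.56 V ÷ 2^12 = 0.625 mV.
Scaled input = 3822.8800 LSBs, so code = 3823.
V_rec = 0 + 3823·0.000625 = 2.389375 V.
V_in − V_rec = -7.5e-05 V = -75.00 µV.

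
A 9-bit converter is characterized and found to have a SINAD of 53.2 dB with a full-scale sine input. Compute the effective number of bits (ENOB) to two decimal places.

8.54 bits

ENOB = (SINAD − 1.76) / 6.02 = (53.2 − 1.76)/6.02 = 8.545.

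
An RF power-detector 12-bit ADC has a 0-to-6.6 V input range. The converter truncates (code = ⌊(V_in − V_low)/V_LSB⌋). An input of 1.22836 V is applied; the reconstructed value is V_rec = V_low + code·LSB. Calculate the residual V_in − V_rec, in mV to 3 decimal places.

0.528 mV

LSB = 6.6/2^12 = 1.611 mV.
(1.22836 − 0)/0.00161133 = 762.3277; ⌊·⌋ gives code 762.
V_rec = 0 + 762·0.00161133 = 1.227832 V.
Difference: 0.000527969 V → 0.528 mV.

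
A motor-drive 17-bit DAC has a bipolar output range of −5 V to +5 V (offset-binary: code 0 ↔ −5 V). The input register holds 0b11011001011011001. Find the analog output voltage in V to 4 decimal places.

LSB = 10 V / 2^17 = 76.29 µV.
Code 0b11011001011011001 = 111321 decimal.
V_out = (−5) + 111321 × 7.62939e-05 V = 3.49312 V.

3.4931 V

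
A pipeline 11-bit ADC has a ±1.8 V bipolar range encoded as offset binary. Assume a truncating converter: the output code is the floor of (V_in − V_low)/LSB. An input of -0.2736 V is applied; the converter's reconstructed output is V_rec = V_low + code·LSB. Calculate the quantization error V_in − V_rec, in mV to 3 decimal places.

0.619 mV

LSB = 3.6/2^11 = 1.758 mV.
(V_in − V_low)/LSB = (-0.2736 − (−1.8))/0.00175781 = 868.3520 → code 868 (floor).
Reconstructed: -0.27421875 V.
V_in − V_rec = 0.00061875 V = 0.619 mV.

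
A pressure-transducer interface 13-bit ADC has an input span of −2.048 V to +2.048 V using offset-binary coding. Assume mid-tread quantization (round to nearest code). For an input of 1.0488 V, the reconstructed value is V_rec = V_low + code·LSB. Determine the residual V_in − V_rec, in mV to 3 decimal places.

-0.200 mV

One LSB is 4.096 V / 8192 = 0.500 mV.
(1.0488 − (−2.048))/0.0005 = 6193.6000; round gives code 6194.
V_rec = (−2.048) + 6194·0.0005 = 1.049 V.
Error = 1.0488 − 1.049 = -0.0002 V = -0.200 mV.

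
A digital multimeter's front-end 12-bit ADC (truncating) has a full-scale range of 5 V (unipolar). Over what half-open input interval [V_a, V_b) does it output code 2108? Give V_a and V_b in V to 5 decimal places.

LSB = 5/2^12 = 1.221 mV.
V_a = V_low + 2108·LSB = 2.57324 V; V_b = V_low + 2109·LSB = 2.57446 V.

[2.57324 V, 2.57446 V)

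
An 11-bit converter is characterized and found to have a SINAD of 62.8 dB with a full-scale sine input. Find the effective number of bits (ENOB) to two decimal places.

ENOB = (SINAD − 1.76) / 6.02 = (62.8 − 1.76)/6.02 = 10.140.

10.14 bits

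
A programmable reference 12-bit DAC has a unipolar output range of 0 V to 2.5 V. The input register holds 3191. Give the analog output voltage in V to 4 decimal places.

1.9476 V

LSB = 2.5 V / 2^12 = 0.610 mV.
V_out = 0 + 3191 × 0.000610352 V = 1.94763 V.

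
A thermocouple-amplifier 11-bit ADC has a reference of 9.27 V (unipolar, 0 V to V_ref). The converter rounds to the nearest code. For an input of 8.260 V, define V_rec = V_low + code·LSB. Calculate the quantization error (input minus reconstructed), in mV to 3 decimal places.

-0.620 mV

LSB = 9.27/2^11 = 4.526 mV.
Scaled input = 1824.8630 LSBs, so code = 1825.
Reconstructed: 8.2606201 V.
Error = 8.260 − 8.2606201 = -0.000620117 V = -0.620 mV.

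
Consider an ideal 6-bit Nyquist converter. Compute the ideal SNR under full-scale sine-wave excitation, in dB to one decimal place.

37.9 dB

SNR ≈ 6.02·N + 1.76 dB = 6.02·6 + 1.76 = 37.88 dB.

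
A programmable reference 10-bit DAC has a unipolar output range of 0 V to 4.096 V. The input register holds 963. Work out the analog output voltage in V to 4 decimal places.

LSB = 4.096 V / 2^10 = 4.000 mV.
V_out = 0 + 963 × 0.004 V = 3.852 V.

3.8520 V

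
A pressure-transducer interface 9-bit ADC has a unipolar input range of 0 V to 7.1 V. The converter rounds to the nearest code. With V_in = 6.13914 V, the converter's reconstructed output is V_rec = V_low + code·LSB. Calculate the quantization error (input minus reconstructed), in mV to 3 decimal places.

-4.024 mV

LSB = 7.1/2^9 = 13.867 mV.
Scaled input = 442.7098 LSBs, so code = 443.
Code 443 maps back to 0 + 443×0.0138672 V = 6.1431641 V.
Difference: -0.00402406 V → -4.024 mV.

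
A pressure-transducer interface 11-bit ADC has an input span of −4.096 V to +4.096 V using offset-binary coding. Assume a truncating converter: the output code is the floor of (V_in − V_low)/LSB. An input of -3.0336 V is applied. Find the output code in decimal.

code 265

Full-scale span = 8.192 V; LSB = 8.192/2^11 = 4.000 mV.
(V_in − V_low)/LSB = (-3.0336 − (−4.096)) / 0.004 = 265.600.
⌊·⌋(265.600) = 265.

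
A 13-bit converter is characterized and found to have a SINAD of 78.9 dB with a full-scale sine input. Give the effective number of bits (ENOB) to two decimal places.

12.81 bits

ENOB = (SINAD − 1.76) / 6.02 = (78.9 − 1.76)/6.02 = 12.814.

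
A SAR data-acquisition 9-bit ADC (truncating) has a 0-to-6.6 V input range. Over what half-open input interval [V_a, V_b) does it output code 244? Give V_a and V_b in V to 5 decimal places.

[3.14531 V, 3.15820 V)

LSB = 6.6/2^9 = 12.891 mV.
V_a = V_low + 244·LSB = 3.14531 V; V_b = V_low + 245·LSB = 3.1582 V.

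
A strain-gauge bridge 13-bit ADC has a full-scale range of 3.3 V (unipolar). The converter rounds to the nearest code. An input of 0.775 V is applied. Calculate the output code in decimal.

code 1924

With 8192 levels over 3.3 V, one step is 402.83 µV.
(0.775 − 0) / 0.000402832 = 1923.879 LSBs.
Round → code 1924.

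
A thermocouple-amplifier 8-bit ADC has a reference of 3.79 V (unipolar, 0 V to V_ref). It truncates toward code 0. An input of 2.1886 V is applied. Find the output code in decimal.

LSB = 3.79 V / 256 = 14.805 mV.
Input sits at 147.832 steps above V_low.
Floor → code 147.

code 147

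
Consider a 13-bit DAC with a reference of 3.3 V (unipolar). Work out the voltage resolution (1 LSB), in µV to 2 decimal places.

402.83 µV

Full-scale span = 3.3 V.
LSB = 3.3 / 2^13 = 3.3 / 8192 = 0.000402832 V = 402.83 µV.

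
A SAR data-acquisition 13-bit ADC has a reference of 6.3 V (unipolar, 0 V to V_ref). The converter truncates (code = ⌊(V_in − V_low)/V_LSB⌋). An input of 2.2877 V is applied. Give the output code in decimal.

code 2974

With 8192 levels over 6.3 V, one step is 0.769 mV.
(V_in − V_low)/LSB = (2.2877 − 0) / 0.000769043 = 2974.736.
Floor → code 2974.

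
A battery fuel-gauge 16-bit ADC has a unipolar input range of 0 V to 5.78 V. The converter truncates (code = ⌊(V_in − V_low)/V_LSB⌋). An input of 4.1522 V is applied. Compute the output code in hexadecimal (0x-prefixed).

code 0xB7E7 (decimal 47079)

LSB = 5.78 V / 65536 = 88.20 µV.
Input sits at 47079.339 steps above V_low.
⌊·⌋(47079.339) = 47079.
In hexadecimal (0x-prefixed): 0xB7E7.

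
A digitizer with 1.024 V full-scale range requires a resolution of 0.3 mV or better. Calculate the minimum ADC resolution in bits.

12 bits

Number of steps required ≥ 1.024 V / 0.3 mV = 3413.33.
Need 2^N ≥ 3413.33; 2^11 = 2048, 2^12 = 4096.
Minimum N = 12.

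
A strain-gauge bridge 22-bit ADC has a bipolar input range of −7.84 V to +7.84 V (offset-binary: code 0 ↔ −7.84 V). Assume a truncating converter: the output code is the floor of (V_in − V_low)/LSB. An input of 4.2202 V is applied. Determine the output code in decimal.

code 3226029

With 4194304 levels over 15.68 V, one step is 3.74 µV.
Input sits at 3226029.662 steps above V_low.
So the output code is 3226029.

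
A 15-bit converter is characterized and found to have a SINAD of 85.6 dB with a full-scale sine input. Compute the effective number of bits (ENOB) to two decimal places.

13.93 bits

ENOB = (SINAD − 1.76) / 6.02 = (85.6 − 1.76)/6.02 = 13.927.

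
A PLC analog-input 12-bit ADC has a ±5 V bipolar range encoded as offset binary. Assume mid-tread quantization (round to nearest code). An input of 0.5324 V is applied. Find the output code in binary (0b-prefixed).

code 0b100011011010 (decimal 2266)

Full-scale span = 10 V; LSB = 10/2^12 = 2.441 mV.
Input sits at 2266.071 steps above V_low.
So the output code is 2266.
In binary (0b-prefixed): 0b100011011010.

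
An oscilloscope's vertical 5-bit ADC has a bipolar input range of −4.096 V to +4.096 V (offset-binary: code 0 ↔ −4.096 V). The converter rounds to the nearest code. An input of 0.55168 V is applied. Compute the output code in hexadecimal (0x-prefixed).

code 0x12 (decimal 18)

With 32 levels over 8.192 V, one step is 256.000 mV.
Input sits at 18.155 steps above V_low.
So the output code is 18.
In hexadecimal (0x-prefixed): 0x12.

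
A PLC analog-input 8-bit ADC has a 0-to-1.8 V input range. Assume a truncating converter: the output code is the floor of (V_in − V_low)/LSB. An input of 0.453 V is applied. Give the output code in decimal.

With 256 levels over 1.8 V, one step is 7.031 mV.
Input sits at 64.427 steps above V_low.
Floor → code 64.

code 64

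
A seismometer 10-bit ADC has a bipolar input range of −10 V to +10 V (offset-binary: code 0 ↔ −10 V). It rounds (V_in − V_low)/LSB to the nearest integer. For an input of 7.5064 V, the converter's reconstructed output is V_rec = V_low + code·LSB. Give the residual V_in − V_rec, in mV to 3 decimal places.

LSB = 20/2^10 = 19.531 mV.
(V_in − V_low)/LSB = (7.5064 − (−10))/0.0195312 = 896.3277 → code 896 (round).
Code 896 maps back to (−10) + 896×0.0195312 V = 7.5 V.
V_in − V_rec = 0.0064 V = 6.400 mV.

6.400 mV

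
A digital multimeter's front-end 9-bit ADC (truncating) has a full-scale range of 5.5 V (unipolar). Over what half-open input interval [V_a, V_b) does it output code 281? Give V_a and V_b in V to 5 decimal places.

LSB = 5.5/2^9 = 10.742 mV.
V_a = V_low + 281·LSB = 3.01855 V; V_b = V_low + 282·LSB = 3.0293 V.

[3.01855 V, 3.02930 V)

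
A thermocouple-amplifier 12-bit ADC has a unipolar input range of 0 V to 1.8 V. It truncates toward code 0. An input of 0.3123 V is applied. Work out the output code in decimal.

code 710

Full-scale span = 1.8 V; LSB = 1.8/2^12 = 439.45 µV.
(V_in − V_low)/LSB = (0.3123 − 0) / 0.000439453 = 710.656.
So the output code is 710.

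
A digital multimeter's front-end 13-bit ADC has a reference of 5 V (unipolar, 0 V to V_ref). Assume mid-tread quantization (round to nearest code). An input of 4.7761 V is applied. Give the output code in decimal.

code 7825

Full-scale span = 5 V; LSB = 5/2^13 = 0.610 mV.
Input sits at 7825.162 steps above V_low.
round(7825.162) = 7825.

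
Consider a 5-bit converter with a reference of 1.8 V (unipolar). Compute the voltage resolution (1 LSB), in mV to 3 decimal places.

56.250 mV

Full-scale span = 1.8 V.
LSB = 1.8 / 2^5 = 1.8 / 32 = 0.05625 V = 56.250 mV.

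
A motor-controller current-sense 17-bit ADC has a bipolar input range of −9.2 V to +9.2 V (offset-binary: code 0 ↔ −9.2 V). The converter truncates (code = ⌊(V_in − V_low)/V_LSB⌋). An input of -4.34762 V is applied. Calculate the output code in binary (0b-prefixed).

code 0b1000011100000101 (decimal 34565)

Full-scale span = 18.4 V; LSB = 18.4/2^17 = 140.38 µV.
(V_in − V_low)/LSB = (-4.34762 − (−9.2)) / 0.000140381 = 34565.823.
⌊·⌋(34565.823) = 34565.
In binary (0b-prefixed): 0b1000011100000101.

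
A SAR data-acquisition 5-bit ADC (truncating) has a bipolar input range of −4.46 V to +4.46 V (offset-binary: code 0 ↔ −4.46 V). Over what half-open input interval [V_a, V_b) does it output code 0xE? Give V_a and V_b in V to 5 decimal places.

LSB = 8.92/2^5 = 278.750 mV.
Code 0xE = 14 decimal.
V_a = V_low + 14·LSB = -0.5575 V; V_b = V_low + 15·LSB = -0.27875 V.

[-0.55750 V, -0.27875 V)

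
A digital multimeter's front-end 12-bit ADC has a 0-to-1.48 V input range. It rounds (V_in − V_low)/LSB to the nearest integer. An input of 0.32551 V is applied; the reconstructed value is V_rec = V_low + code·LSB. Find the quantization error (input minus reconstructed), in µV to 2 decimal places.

-46.64 µV

LSB = 1.48/2^12 = 361.33 µV.
(0.32551 − 0)/0.000361328 = 900.8709; round gives code 901.
Code 901 maps back to 0 + 901×0.000361328 V = 0.32555664 V.
Error = 0.32551 − 0.32555664 = -4.66406e-05 V = -46.64 µV.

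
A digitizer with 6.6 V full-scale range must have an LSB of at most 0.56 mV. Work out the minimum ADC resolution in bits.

Number of steps required ≥ 6.6 V / 0.56 mV = 11785.71.
Need 2^N ≥ 11785.71; 2^13 = 8192, 2^14 = 16384.
Minimum N = 14.

14 bits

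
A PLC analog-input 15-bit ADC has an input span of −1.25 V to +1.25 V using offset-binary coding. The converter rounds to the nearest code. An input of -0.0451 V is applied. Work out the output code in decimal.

code 15793

Full-scale span = 2.5 V; LSB = 2.5/2^15 = 76.29 µV.
Input sits at 15792.865 steps above V_low.
Round → code 15793.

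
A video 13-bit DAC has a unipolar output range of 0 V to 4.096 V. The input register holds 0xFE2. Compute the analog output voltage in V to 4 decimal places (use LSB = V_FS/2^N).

2.0330 V

LSB = 4.096 V / 2^13 = 0.500 mV.
Code 0xFE2 = 4066 decimal.
V_out = 0 + 4066 × 0.0005 V = 2.033 V.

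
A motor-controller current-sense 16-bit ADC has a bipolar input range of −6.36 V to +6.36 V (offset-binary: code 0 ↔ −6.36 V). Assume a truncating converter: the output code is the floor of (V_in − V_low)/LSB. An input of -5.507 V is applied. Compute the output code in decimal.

Full-scale span = 12.72 V; LSB = 12.72/2^16 = 194.09 µV.
(-5.507 − (−6.36)) / 0.000194092 = 4394.828 LSBs.
So the output code is 4394.

code 4394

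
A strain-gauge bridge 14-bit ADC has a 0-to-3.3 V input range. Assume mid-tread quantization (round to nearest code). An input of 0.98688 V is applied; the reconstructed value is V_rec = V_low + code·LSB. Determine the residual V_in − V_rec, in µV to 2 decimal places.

One LSB is 3.3 V / 16384 = 201.42 µV.
Scaled input = 4899.7097 LSBs, so code = 4900.
Code 4900 maps back to 0 + 4900×0.000201416 V = 0.98693848 V.
Difference: -5.84766e-05 V → -58.48 µV.

-58.48 µV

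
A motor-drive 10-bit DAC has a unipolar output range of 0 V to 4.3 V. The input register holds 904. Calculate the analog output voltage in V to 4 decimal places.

3.7961 V

LSB = 4.3 V / 2^10 = 4.199 mV.
V_out = 0 + 904 × 0.00419922 V = 3.79609 V.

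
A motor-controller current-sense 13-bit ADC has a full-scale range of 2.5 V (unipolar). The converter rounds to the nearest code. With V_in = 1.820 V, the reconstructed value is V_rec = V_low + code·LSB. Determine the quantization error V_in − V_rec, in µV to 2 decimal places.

Step size: 2.5 V ÷ 2^13 = 305.18 µV.
(V_in − V_low)/LSB = (1.820 − 0)/0.000305176 = 5963.7760 → code 5964 (round).
Code 5964 maps back to 0 + 5964×0.000305176 V = 1.8200684 V.
Difference: -6.83594e-05 V → -68.36 µV.

-68.36 µV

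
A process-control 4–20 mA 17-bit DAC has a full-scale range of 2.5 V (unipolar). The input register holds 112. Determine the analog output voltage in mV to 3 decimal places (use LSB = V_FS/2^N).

2.136 mV

LSB = 2.5 V / 2^17 = 19.07 µV.
V_out = 0 + 112 × 1.90735e-05 V = 0.00213623 V.
= 2.136 mV.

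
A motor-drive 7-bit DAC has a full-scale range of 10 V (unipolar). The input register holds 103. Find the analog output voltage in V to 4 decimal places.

LSB = 10 V / 2^7 = 78.125 mV.
V_out = 0 + 103 × 0.078125 V = 8.04688 V.

8.0469 V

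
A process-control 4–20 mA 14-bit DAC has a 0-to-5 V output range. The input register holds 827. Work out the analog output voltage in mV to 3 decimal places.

252.380 mV

LSB = 5 V / 2^14 = 305.18 µV.
V_out = 0 + 827 × 0.000305176 V = 0.25238 V.
= 252.380 mV.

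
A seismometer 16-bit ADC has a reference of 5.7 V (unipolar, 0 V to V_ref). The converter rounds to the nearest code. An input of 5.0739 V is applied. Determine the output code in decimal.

With 65536 levels over 5.7 V, one step is 86.98 µV.
(V_in − V_low)/LSB = (5.0739 − 0) / 8.69751e-05 = 58337.388.
So the output code is 58337.

code 58337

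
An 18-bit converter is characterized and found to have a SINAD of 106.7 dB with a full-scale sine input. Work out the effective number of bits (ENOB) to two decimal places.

17.43 bits

ENOB = (SINAD − 1.76) / 6.02 = (106.7 − 1.76)/6.02 = 17.432.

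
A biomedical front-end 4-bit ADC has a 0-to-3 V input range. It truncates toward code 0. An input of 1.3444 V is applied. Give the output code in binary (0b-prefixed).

Full-scale span = 3 V; LSB = 3/2^4 = 187.500 mV.
(1.3444 − 0) / 0.1875 = 7.170 LSBs.
So the output code is 7.
In binary (0b-prefixed): 0b111.

code 0b111 (decimal 7)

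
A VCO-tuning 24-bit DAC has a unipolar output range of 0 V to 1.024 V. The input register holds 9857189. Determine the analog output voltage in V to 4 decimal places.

0.6016 V

LSB = 1.024 V / 2^24 = 0.06 µV.
V_out = 0 + 9857189 × 6.10352e-08 V = 0.601635 V.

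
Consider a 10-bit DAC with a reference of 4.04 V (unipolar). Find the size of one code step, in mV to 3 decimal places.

3.945 mV

Full-scale span = 4.04 V.
LSB = 4.04 / 2^10 = 4.04 / 1024 = 0.00394531 V = 3.945 mV.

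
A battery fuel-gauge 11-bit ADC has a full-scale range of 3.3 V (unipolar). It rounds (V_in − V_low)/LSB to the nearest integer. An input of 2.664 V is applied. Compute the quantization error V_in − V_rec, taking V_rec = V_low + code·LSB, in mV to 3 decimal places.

LSB = 3.3/2^11 = 1.611 mV.
(2.664 − 0)/0.00161133 = 1653.2945; round gives code 1653.
V_rec = 0 + 1653·0.00161133 = 2.6635254 V.
Error = 2.664 − 2.6635254 = 0.000474609 V = 0.475 mV.

0.475 mV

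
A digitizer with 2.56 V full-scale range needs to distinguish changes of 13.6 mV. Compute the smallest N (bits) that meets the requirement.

8 bits

Number of steps required ≥ 2.56 V / 13.6 mV = 188.24.
Need 2^N ≥ 188.24; 2^7 = 128, 2^8 = 256.
Minimum N = 8.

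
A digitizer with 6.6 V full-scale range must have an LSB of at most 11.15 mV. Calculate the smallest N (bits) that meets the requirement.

10 bits

Number of steps required ≥ 6.6 V / 11.15 mV = 591.93.
Need 2^N ≥ 591.93; 2^9 = 512, 2^10 = 1024.
Minimum N = 10.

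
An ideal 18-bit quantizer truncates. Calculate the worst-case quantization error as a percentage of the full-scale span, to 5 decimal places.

Truncating → worst-case error = 1 LSB = V_FS/2^18, so 100/262144 = 0.00038147 % of full scale.

0.00038 %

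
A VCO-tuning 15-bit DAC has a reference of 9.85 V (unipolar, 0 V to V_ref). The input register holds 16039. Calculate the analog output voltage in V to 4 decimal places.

LSB = 9.85 V / 2^15 = 300.60 µV.
V_out = 0 + 16039 × 0.000300598 V = 4.82129 V.

4.8213 V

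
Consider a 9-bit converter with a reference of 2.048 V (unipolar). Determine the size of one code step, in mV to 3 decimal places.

4.000 mV

Full-scale span = 2.048 V.
LSB = 2.048 / 2^9 = 2.048 / 512 = 0.004 V = 4.000 mV.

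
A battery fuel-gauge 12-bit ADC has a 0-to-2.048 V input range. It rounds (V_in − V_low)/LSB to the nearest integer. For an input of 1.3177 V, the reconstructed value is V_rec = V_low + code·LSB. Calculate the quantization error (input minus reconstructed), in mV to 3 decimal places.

Step size: 2.048 V ÷ 2^12 = 0.500 mV.
(V_in − V_low)/LSB = (1.3177 − 0)/0.0005 = 2635.4000 → code 2635 (round).
Reconstructed: 1.3175 V.
Error = 1.3177 − 1.3175 = 0.0002 V = 0.200 mV.

0.200 mV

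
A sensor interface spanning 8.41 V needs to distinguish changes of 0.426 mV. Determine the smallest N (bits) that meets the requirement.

15 bits

Number of steps required ≥ 8.41 V / 0.426 mV = 19741.78.
Need 2^N ≥ 19741.78; 2^14 = 16384, 2^15 = 32768.
Minimum N = 15.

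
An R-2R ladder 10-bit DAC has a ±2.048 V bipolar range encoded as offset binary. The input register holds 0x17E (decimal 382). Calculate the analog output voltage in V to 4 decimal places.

LSB = 4.096 V / 2^10 = 4.000 mV.
Code 0x17E = 382 decimal.
V_out = (−2.048) + 382 × 0.004 V = -0.52 V.

-0.5200 V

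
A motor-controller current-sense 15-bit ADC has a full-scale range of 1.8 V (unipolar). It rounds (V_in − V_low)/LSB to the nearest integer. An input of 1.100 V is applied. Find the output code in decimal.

code 20025

With 32768 levels over 1.8 V, one step is 54.93 µV.
(1.100 − 0) / 5.49316e-05 = 20024.889 LSBs.
Round → code 20025.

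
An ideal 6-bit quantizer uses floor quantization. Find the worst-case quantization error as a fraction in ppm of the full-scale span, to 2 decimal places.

Truncating → worst-case error = 1 LSB = V_FS/2^6, so 1e+06/64 = 15625 ppm of full scale.

15625.00 ppm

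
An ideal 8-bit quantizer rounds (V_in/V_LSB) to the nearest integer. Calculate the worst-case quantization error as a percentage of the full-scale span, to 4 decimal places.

0.1953 %

Rounding → worst-case error = ½ LSB = V_FS/2^9, so 100/512 = 0.195312 % of full scale.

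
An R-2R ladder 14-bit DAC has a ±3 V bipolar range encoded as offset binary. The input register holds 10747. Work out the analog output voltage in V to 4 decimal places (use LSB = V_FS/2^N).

LSB = 6 V / 2^14 = 366.21 µV.
V_out = (−3) + 10747 × 0.000366211 V = 0.935669 V.

0.9357 V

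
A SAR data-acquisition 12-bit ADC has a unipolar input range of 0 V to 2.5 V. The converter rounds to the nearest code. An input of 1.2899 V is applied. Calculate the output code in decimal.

LSB = 2.5 V / 4096 = 0.610 mV.
(1.2899 − 0) / 0.000610352 = 2113.372 LSBs.
round(2113.372) = 2113.

code 2113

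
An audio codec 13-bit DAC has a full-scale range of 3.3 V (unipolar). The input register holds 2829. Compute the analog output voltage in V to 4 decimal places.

1.1396 V

LSB = 3.3 V / 2^13 = 402.83 µV.
V_out = 0 + 2829 × 0.000402832 V = 1.13961 V.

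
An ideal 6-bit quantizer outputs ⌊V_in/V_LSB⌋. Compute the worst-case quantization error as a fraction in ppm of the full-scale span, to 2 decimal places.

Truncating → worst-case error = 1 LSB = V_FS/2^6, so 1e+06/64 = 15625 ppm of full scale.

15625.00 ppm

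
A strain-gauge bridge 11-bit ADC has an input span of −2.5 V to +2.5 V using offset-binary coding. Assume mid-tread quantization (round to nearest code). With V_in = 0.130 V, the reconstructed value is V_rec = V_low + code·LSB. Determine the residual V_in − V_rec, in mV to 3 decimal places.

0.605 mV

Step size: 5 V ÷ 2^11 = 2.441 mV.
(V_in − V_low)/LSB = (0.130 − (−2.5))/0.00244141 = 1077.2480 → code 1077 (round).
Reconstructed: 0.12939453 V.
Difference: 0.000605469 V → 0.605 mV.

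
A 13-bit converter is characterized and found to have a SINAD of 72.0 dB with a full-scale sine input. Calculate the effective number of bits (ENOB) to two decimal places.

11.67 bits

ENOB = (SINAD − 1.76) / 6.02 = (72.0 − 1.76)/6.02 = 11.668.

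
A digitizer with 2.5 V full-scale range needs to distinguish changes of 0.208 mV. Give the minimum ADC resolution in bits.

Number of steps required ≥ 2.5 V / 0.208 mV = 12019.23.
Need 2^N ≥ 12019.23; 2^13 = 8192, 2^14 = 16384.
Minimum N = 14.

14 bits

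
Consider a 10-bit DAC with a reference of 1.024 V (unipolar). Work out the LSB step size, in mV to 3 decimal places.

Full-scale span = 1.024 V.
LSB = 1.024 / 2^10 = 1.024 / 1024 = 0.001 V = 1.000 mV.

1.000 mV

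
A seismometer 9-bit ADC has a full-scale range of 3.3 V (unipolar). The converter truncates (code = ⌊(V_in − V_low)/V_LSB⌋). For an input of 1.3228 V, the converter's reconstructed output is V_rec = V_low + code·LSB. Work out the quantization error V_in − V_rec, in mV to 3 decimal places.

1.511 mV

One LSB is 3.3 V / 512 = 6.445 mV.
Scaled input = 205.2344 LSBs, so code = 205.
Code 205 maps back to 0 + 205×0.00644531 V = 1.3212891 V.
V_in − V_rec = 0.00151094 V = 1.511 mV.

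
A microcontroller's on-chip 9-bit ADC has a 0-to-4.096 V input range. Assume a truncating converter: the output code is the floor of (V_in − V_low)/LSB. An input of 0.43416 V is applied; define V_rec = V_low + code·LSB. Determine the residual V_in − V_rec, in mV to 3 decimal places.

Step size: 4.096 V ÷ 2^9 = 8.000 mV.
(V_in − V_low)/LSB = (0.43416 − 0)/0.008 = 54.2700 → code 54 (floor).
Reconstructed: 0.432 V.
V_in − V_rec = 0.00216 V = 2.160 mV.

2.160 mV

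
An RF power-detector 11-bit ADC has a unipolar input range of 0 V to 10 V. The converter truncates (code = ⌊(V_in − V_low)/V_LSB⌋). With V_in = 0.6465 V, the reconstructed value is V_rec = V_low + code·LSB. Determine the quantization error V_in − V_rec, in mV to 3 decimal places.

Step size: 10 V ÷ 2^11 = 4.883 mV.
(V_in − V_low)/LSB = (0.6465 − 0)/0.00488281 = 132.4032 → code 132 (floor).
Reconstructed: 0.64453125 V.
Difference: 0.00196875 V → 1.969 mV.

1.969 mV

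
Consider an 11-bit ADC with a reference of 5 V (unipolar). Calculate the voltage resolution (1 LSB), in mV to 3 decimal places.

Full-scale span = 5 V.
LSB = 5 / 2^11 = 5 / 2048 = 0.00244141 V = 2.441 mV.

2.441 mV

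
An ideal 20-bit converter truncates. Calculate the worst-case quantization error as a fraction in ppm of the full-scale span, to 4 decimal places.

Truncating → worst-case error = 1 LSB = V_FS/2^20, so 1e+06/1048576 = 0.953674 ppm of full scale.

0.9537 ppm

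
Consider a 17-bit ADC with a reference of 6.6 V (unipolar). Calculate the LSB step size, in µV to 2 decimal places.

Full-scale span = 6.6 V.
LSB = 6.6 / 2^17 = 6.6 / 131072 = 5.0354e-05 V = 50.35 µV.

50.35 µV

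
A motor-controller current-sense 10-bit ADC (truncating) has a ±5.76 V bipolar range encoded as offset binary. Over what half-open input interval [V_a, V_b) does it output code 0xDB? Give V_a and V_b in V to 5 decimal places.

LSB = 11.52/2^10 = 11.250 mV.
Code 0xDB = 219 decimal.
V_a = V_low + 219·LSB = -3.29625 V; V_b = V_low + 220·LSB = -3.285 V.

[-3.29625 V, -3.28500 V)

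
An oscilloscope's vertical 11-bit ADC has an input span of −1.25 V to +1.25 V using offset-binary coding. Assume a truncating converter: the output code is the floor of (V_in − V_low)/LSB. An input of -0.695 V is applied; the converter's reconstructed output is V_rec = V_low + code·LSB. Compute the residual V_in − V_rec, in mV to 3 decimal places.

Step size: 2.5 V ÷ 2^11 = 1.221 mV.
(-0.695 − (−1.25))/0.0012207 = 454.6560; ⌊·⌋ gives code 454.
Code 454 maps back to (−1.25) + 454×0.0012207 V = -0.69580078 V.
V_in − V_rec = 0.000800781 V = 0.801 mV.

0.801 mV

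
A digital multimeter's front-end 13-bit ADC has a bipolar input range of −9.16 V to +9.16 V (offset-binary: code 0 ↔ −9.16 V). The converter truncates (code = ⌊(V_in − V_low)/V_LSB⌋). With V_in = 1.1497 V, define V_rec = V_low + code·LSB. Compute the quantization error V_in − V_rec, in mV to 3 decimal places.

Step size: 18.32 V ÷ 2^13 = 2.236 mV.
(1.1497 − (−9.16))/0.00223633 = 4610.1017; ⌊·⌋ gives code 4610.
Reconstructed: 1.1494727 V.
V_in − V_rec = 0.000227344 V = 0.227 mV.

0.227 mV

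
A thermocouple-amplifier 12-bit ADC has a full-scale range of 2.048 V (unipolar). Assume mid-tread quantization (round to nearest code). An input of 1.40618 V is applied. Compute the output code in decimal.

LSB = 2.048 V / 4096 = 0.500 mV.
(1.40618 − 0) / 0.0005 = 2812.360 LSBs.
round(2812.360) = 2812.

code 2812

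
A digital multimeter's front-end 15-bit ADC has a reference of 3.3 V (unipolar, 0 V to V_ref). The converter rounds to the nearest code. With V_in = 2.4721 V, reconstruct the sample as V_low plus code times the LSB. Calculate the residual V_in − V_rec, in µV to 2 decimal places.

20.53 µV

One LSB is 3.3 V / 32768 = 100.71 µV.
(2.4721 − 0)/0.000100708 = 24547.2039; round gives code 24547.
Code 24547 maps back to 0 + 24547×0.000100708 V = 2.4720795 V.
V_in − V_rec = 2.05322e-05 V = 20.53 µV.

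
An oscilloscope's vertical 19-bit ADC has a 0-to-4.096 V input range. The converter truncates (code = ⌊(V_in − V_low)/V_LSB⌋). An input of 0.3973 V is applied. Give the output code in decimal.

code 50854

With 524288 levels over 4.096 V, one step is 7.81 µV.
(V_in − V_low)/LSB = (0.3973 − 0) / 7.8125e-06 = 50854.400.
So the output code is 50854.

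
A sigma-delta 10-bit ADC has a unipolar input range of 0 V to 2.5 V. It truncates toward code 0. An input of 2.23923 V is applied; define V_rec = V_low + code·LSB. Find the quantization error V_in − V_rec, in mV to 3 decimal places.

LSB = 2.5/2^10 = 2.441 mV.
(2.23923 − 0)/0.00244141 = 917.1886; ⌊·⌋ gives code 917.
V_rec = 0 + 917·0.00244141 = 2.2387695 V.
Difference: 0.000460469 V → 0.460 mV.

0.460 mV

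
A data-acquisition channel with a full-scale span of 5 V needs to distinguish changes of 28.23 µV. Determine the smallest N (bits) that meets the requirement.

18 bits

Number of steps required ≥ 5 V / 28.23 µV = 177116.54.
Need 2^N ≥ 177116.54; 2^17 = 131072, 2^18 = 262144.
Minimum N = 18.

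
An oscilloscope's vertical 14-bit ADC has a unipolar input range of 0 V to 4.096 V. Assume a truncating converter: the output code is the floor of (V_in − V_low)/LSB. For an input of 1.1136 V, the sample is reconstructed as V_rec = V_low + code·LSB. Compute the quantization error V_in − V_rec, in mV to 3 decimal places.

One LSB is 4.096 V / 16384 = 250.00 µV.
Scaled input = 4454.4000 LSBs, so code = 4454.
V_rec = 0 + 4454·0.00025 = 1.1135 V.
V_in − V_rec = 0.0001 V = 0.100 mV.

0.100 mV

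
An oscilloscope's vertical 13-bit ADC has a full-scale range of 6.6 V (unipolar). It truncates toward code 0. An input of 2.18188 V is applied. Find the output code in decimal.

code 2708

Full-scale span = 6.6 V; LSB = 6.6/2^13 = 0.806 mV.
(2.18188 − 0) / 0.000805664 = 2708.176 LSBs.
Floor → code 2708.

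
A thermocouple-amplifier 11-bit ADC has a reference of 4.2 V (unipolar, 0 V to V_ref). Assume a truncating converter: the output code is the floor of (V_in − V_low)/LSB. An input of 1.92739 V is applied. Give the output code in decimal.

With 2048 levels over 4.2 V, one step is 2.051 mV.
(1.92739 − 0) / 0.00205078 = 939.832 LSBs.
Floor → code 939.

code 939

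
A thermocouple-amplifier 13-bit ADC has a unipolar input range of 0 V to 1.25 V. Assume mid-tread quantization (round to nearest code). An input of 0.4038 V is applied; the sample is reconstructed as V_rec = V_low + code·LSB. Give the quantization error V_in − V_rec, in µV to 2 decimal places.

52.44 µV

Step size: 1.25 V ÷ 2^13 = 152.59 µV.
(V_in − V_low)/LSB = (0.4038 − 0)/0.000152588 = 2646.3437 → code 2646 (round).
V_rec = 0 + 2646·0.000152588 = 0.40374756 V.
Error = 0.4038 − 0.40374756 = 5.24414e-05 V = 52.44 µV.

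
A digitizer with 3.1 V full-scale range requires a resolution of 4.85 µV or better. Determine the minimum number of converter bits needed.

20 bits

Number of steps required ≥ 3.1 V / 4.85 µV = 639175.26.
Need 2^N ≥ 639175.26; 2^19 = 524288, 2^20 = 1048576.
Minimum N = 20.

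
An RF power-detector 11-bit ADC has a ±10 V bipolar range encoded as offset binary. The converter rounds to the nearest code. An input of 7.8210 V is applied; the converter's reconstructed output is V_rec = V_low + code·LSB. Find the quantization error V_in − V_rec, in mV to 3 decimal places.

LSB = 20/2^11 = 9.766 mV.
Scaled input = 1824.8704 LSBs, so code = 1825.
V_rec = (−10) + 1825·0.00976562 = 7.8222656 V.
V_in − V_rec = -0.00126563 V = -1.266 mV.

-1.266 mV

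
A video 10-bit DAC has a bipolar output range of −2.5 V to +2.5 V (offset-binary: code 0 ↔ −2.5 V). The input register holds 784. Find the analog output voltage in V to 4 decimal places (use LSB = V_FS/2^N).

LSB = 5 V / 2^10 = 4.883 mV.
V_out = (−2.5) + 784 × 0.00488281 V = 1.32812 V.

1.3281 V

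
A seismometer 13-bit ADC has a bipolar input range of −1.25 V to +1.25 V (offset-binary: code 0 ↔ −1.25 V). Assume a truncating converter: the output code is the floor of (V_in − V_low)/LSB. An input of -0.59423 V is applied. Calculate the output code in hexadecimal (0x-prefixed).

With 8192 levels over 2.5 V, one step is 305.18 µV.
(-0.59423 − (−1.25)) / 0.000305176 = 2148.827 LSBs.
⌊·⌋(2148.827) = 2148.
In hexadecimal (0x-prefixed): 0x864.

code 0x864 (decimal 2148)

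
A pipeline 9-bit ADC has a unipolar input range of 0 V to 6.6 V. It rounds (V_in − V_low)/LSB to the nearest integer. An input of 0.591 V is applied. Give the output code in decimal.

LSB = 6.6 V / 512 = 12.891 mV.
(0.591 − 0) / 0.0128906 = 45.847 LSBs.
round(45.847) = 46.

code 46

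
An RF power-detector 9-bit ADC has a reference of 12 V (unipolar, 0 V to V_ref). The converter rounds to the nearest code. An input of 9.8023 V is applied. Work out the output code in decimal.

LSB = 12 V / 512 = 23.438 mV.
Input sits at 418.231 steps above V_low.
Round → code 418.

code 418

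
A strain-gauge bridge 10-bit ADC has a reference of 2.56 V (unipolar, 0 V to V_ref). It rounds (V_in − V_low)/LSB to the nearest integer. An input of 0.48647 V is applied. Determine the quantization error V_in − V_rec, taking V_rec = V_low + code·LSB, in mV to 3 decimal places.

Step size: 2.56 V ÷ 2^10 = 2.500 mV.
(0.48647 − 0)/0.0025 = 194.5880; round gives code 195.
V_rec = 0 + 195·0.0025 = 0.4875 V.
Error = 0.48647 − 0.4875 = -0.00103 V = -1.030 mV.

-1.030 mV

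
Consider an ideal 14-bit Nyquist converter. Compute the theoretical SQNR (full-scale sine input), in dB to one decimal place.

86.0 dB

SNR ≈ 6.02·N + 1.76 dB = 6.02·14 + 1.76 = 86.04 dB.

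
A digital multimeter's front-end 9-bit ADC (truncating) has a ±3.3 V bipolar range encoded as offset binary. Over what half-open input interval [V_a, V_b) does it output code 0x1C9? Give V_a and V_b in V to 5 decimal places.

LSB = 6.6/2^9 = 12.891 mV.
Code 0x1C9 = 457 decimal.
V_a = V_low + 457·LSB = 2.59102 V; V_b = V_low + 458·LSB = 2.60391 V.

[2.59102 V, 2.60391 V)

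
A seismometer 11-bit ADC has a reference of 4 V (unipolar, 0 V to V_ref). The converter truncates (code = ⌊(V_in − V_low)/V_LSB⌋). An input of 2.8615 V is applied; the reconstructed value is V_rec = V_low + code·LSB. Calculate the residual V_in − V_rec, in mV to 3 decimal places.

Step size: 4 V ÷ 2^11 = 1.953 mV.
(2.8615 − 0)/0.00195312 = 1465.0880; ⌊·⌋ gives code 1465.
Code 1465 maps back to 0 + 1465×0.00195312 V = 2.8613281 V.
Difference: 0.000171875 V → 0.172 mV.

0.172 mV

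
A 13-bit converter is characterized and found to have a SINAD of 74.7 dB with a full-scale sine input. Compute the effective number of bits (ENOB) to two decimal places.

12.12 bits

ENOB = (SINAD − 1.76) / 6.02 = (74.7 − 1.76)/6.02 = 12.116.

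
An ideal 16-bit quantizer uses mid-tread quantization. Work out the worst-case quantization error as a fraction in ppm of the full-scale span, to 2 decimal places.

7.63 ppm

Rounding → worst-case error = ½ LSB = V_FS/2^17, so 1e+06/131072 = 7.62939 ppm of full scale.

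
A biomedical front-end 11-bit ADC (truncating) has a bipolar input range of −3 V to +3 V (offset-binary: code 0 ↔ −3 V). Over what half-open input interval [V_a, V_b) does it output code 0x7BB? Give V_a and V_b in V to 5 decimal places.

LSB = 6/2^11 = 2.930 mV.
Code 0x7BB = 1979 decimal.
V_a = V_low + 1979·LSB = 2.79785 V; V_b = V_low + 1980·LSB = 2.80078 V.

[2.79785 V, 2.80078 V)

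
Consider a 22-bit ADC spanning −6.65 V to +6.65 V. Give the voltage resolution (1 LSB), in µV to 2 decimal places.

Full-scale span = 13.3 V.
LSB = 13.3 / 2^22 = 13.3 / 4194304 = 3.17097e-06 V = 3.17 µV.

3.17 µV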